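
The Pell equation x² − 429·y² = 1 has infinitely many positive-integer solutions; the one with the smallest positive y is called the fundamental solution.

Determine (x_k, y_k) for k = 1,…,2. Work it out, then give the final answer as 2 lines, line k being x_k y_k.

1524095 73584
4645731138049 224298012960

√429 = [20; 1,2,2,9,1,12,1,9,2,2,1,40, …], period ℓ=12 (even) → k=11
a_0=20:  p_0=20·1+0=20,  q_0=20·0+1=1
…
a_2=2:  p_2=2·21+20=62,  q_2=2·1+1=3
…
a_10=2:  p_10=2·438459+208718=1085636,  q_10=2·21169+10077=52415
a_11=1:  p_11=1·1085636+438459=1524095,  q_11=1·52415+21169=73584
→ (1524095, 73584).  Check: 1524095²=2322865569025, 429·73584²=2322865569024, difference 1.
k=2:  x_2 = 1524095·1524095+429·73584·73584 = 4645731138049,  y_2 = 1524095·73584+73584·1524095 = 224298012960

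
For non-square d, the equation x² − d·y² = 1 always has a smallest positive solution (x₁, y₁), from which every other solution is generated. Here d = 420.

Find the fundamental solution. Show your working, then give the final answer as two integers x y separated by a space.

41 2

d=420: √d = [20; 2,40] (ℓ=2, even), read p_1/q_1
a_0=20:  p_0=20·1+0=20,  q_0=20·0+1=1
a_1=2:  p_1=2·20+1=41,  q_1=2·1+0=2
→ (41, 2).  Check: 41²=1681, 420·2²=1680, difference 1.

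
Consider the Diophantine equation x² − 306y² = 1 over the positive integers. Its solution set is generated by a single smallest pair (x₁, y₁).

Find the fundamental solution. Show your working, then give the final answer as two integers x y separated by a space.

35 2

√306 → a₀=17, period (2,34); ℓ=2 even so k=1
a_0=17:  p_0=17·1+0=17,  q_0=17·0+1=1
a_1=2:  p_1=2·17+1=35,  q_1=2·1+0=2
→ (35, 2).  Check: 35²=1225, 306·2²=1224, difference 1.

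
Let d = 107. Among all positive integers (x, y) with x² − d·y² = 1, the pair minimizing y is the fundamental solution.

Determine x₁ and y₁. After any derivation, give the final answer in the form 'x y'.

√107 = [10; 2,1,9,1,2,20, …], period ℓ=6 (even) → k=5
i=0: a=10 ⇒ p=10, q=1
…
i=4: a=1 ⇒ p=331, q=32
i=5: a=2 ⇒ p=962, q=93
(x₁, y₁) = (962, 93);  962² − 107·93² = 1 ✓

962 93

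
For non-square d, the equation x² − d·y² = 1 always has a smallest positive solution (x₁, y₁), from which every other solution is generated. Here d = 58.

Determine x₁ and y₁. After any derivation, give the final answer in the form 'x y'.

19603 2574

[7; 1,1,1,1,1,1,14] for √58; ℓ=7 ⇒ convergent index 13
a_0=7:  p_0=7·1+0=7,  q_0=7·0+1=1
…
a_4=1:  p_4=1·23+15=38,  q_4=1·3+2=5
…
a_8=1:  p_8=1·1447+99=1546,  q_8=1·190+13=203
…
a_12=1:  p_12=1·7532+4539=12071,  q_12=1·989+596=1585
a_13=1:  p_13=1·12071+7532=19603,  q_13=1·1585+989=2574
(x₁, y₁) = (19603, 2574);  19603² − 58·2574² = 1 ✓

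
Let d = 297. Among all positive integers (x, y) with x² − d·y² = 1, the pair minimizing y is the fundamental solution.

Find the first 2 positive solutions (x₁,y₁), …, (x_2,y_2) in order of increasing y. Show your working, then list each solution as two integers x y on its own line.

48599 2820
4723725601 274098360

√297 → a₀=17, period (4,3,1,1,2,1,1,3,4,34); ℓ=10 even so k=9
step 0: (17, 1)  from 17·(1,0) + (0,1)
…
step 2: (224, 13)  from 3·(69,4) + (17,1)
…
step 4: (517, 30)  from 1·(293,17) + (224,13)
…
step 8: (11357, 659)  from 3·(3171,184) + (1844,107)
step 9: (48599, 2820)  from 4·(11357,659) + (3171,184)
(x₁, y₁) = (48599, 2820);  48599² − 297·2820² = 1 ✓
n=2: (48599,2820)∘(48599,2820) = (48599·48599+297·2820·2820, 48599·2820+2820·48599) = (4723725601,274098360)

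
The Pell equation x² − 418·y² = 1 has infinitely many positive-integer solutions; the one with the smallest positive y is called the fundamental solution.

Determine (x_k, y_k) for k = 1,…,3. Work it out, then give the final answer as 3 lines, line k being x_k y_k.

33857 1656
2292592897 112134384
155240635393601 7593067676520

√418 → a₀=20, period (2,4,20,4,2,40); ℓ=6 even so k=5
step 0: (20, 1)  from 20·(1,0) + (0,1)
…
step 2: (184, 9)  from 4·(41,2) + (20,1)
…
step 4: (15068, 737)  from 4·(3721,182) + (184,9)
step 5: (33857, 1656)  from 2·(15068,737) + (3721,182)
fundamental: x₁=33857, y₁=1656  (since 1146296449 − 418·2742336 = 1)
(33857+1656√418)^2 = 2292592897 + 112134384√418
(33857+1656√418)^3 = 155240635393601 + 7593067676520√418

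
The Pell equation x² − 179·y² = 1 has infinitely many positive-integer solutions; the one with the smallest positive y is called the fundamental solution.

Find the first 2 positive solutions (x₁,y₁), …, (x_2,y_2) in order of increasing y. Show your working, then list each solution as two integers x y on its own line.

√179 = [13; 2,1,1,1,3,…,1,2,26, …], period ℓ=14 (even) → k=13
i=0: a=13 ⇒ p=13, q=1
…
i=4: a=1 ⇒ p=107, q=8
i=5: a=3 ⇒ p=388, q=29
…
i=10: a=1 ⇒ p=575167, q=42990
…
i=12: a=1 ⇒ p=1588459, q=118727
i=13: a=2 ⇒ p=4190210, q=313191
→ (4190210, 313191).  Check: 4190210²=17557859844100, 179·313191²=17557859844099, difference 1.
(4190210+313191√179)^2 = 35115719688199 + 2624672120220√179

4190210 313191
35115719688199 2624672120220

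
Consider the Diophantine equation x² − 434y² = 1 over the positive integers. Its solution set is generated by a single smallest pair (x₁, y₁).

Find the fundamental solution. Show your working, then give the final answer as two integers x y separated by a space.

125 6

√434 → a₀=20, period (1,4,1,40); ℓ=4 even so k=3
k=0  a_k=20  p_k/q_k = 20/1
…
k=2  a_k=4  p_k/q_k = 104/5
k=3  a_k=1  p_k/q_k = 125/6
(x₁, y₁) = (125, 6);  125² − 434·6² = 1 ✓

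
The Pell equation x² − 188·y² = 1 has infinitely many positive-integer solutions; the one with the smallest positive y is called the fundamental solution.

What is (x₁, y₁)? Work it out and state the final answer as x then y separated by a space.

d=188: √d = [13; 1,2,2,6,2,2,1,26] (ℓ=8, even), read p_7/q_7
step 0: (13, 1)  from 13·(1,0) + (0,1)
step 1: (14, 1)  from 1·(13,1) + (1,0)
…
step 5: (1330, 97)  from 2·(617,45) + (96,7)
step 6: (3277, 239)  from 2·(1330,97) + (617,45)
step 7: (4607, 336)  from 1·(3277,239) + (1330,97)
(x₁, y₁) = (4607, 336);  4607² − 188·336² = 1 ✓

4607 336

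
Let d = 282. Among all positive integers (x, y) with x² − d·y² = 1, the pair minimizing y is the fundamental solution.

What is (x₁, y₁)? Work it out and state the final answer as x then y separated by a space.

2351 140

√282 = [16; 1,3,1,4,1,3,1,32, …], period ℓ=8 (even) → k=7
step 0: (16, 1)  from 16·(1,0) + (0,1)
…
step 2: (67, 4)  from 3·(17,1) + (16,1)
…
step 4: (403, 24)  from 4·(84,5) + (67,4)
…
step 6: (1864, 111)  from 3·(487,29) + (403,24)
step 7: (2351, 140)  from 1·(1864,111) + (487,29)
(x₁, y₁) = (2351, 140);  2351² − 282·140² = 1 ✓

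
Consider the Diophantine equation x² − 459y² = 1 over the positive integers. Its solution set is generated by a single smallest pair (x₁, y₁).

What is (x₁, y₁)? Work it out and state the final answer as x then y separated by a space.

499850 23331

[21; 2,2,1,4,21,4,1,2,2,42] for √459; ℓ=10 ⇒ convergent index 9
a_0=21:  p_0=21·1+0=21,  q_0=21·0+1=1
a_1=2:  p_1=2·21+1=43,  q_1=2·1+0=2
a_2=2:  p_2=2·43+21=107,  q_2=2·2+1=5
a_3=1:  p_3=1·107+43=150,  q_3=1·5+2=7
a_4=4:  p_4=4·150+107=707,  q_4=4·7+5=33
a_5=21:  p_5=21·707+150=14997,  q_5=21·33+7=700
a_6=4:  p_6=4·14997+707=60695,  q_6=4·700+33=2833
a_7=1:  p_7=1·60695+14997=75692,  q_7=1·2833+700=3533
a_8=2:  p_8=2·75692+60695=212079,  q_8=2·3533+2833=9899
a_9=2:  p_9=2·212079+75692=499850,  q_9=2·9899+3533=23331
fundamental: x₁=499850, y₁=23331  (since 249850022500 − 459·544335561 = 1)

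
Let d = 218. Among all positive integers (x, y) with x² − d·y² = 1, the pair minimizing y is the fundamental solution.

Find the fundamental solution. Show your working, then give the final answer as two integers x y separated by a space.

126003 8534

[14; 1,3,3,1,28] for √218; ℓ=5 ⇒ convergent index 9
i=0: a=14 ⇒ p=14, q=1
i=1: a=1 ⇒ p=15, q=1
i=2: a=3 ⇒ p=59, q=4
i=3: a=3 ⇒ p=192, q=13
i=4: a=1 ⇒ p=251, q=17
…
i=6: a=1 ⇒ p=7471, q=506
i=7: a=3 ⇒ p=29633, q=2007
i=8: a=3 ⇒ p=96370, q=6527
i=9: a=1 ⇒ p=126003, q=8534
→ (126003, 8534).  Check: 126003²=15876756009, 218·8534²=15876756008, difference 1.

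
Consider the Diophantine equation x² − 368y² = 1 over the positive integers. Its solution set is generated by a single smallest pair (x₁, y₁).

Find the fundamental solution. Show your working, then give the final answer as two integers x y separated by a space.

[19; 5,2,5,38] for √368; ℓ=4 ⇒ convergent index 3
step 0: (19, 1)  from 19·(1,0) + (0,1)
step 1: (96, 5)  from 5·(19,1) + (1,0)
step 2: (211, 11)  from 2·(96,5) + (19,1)
step 3: (1151, 60)  from 5·(211,11) + (96,5)
→ (1151, 60).  Check: 1151²=1324801, 368·60²=1324800, difference 1.

1151 60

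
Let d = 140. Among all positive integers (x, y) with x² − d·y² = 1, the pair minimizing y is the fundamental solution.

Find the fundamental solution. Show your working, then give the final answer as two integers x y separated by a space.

√140 = [11; 1,4,1,22, …], period ℓ=4 (even) → k=3
a_0=11:  p_0=11·1+0=11,  q_0=11·0+1=1
…
a_2=4:  p_2=4·12+11=59,  q_2=4·1+1=5
a_3=1:  p_3=1·59+12=71,  q_3=1·5+1=6
→ (71, 6).  Check: 71²=5041, 140·6²=5040, difference 1.

71 6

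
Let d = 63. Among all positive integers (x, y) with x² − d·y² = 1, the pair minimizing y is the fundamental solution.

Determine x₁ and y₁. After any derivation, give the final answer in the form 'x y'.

8 1

√63 = [7; 1,14, …], period ℓ=2 (even) → k=1
step 0: (7, 1)  from 7·(1,0) + (0,1)
step 1: (8, 1)  from 1·(7,1) + (1,0)
(x₁, y₁) = (8, 1);  8² − 63·1² = 1 ✓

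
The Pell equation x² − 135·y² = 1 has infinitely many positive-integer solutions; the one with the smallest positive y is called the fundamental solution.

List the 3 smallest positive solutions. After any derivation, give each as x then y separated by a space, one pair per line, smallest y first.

√135 = [11; 1,1,1,1,1,1,1,22, …], period ℓ=8 (even) → k=7
i=0: a=11 ⇒ p=11, q=1
…
i=4: a=1 ⇒ p=58, q=5
…
i=6: a=1 ⇒ p=151, q=13
i=7: a=1 ⇒ p=244, q=21
fundamental: x₁=244, y₁=21  (since 59536 − 135·441 = 1)
(x_2, y_2) = (244·244 + 135·21·21, 244·21 + 21·244) = (119071, 10248)
(x_3, y_3) = (244·119071 + 135·21·10248, 244·10248 + 21·119071) = (58106404, 5001003)

244 21
119071 10248
58106404 5001003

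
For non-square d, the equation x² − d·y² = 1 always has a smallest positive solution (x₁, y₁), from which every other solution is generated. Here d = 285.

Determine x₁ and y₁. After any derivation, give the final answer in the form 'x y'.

√285 = [16; 1,7,2,7,1,32, …], period ℓ=6 (even) → k=5
i=0: a=16 ⇒ p=16, q=1
i=1: a=1 ⇒ p=17, q=1
i=2: a=7 ⇒ p=135, q=8
i=3: a=2 ⇒ p=287, q=17
i=4: a=7 ⇒ p=2144, q=127
i=5: a=1 ⇒ p=2431, q=144
(x₁, y₁) = (2431, 144);  2431² − 285·144² = 1 ✓

2431 144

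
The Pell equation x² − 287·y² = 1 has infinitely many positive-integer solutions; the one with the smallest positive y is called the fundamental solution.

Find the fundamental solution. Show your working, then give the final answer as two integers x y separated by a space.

√287 → a₀=16, period (1,15,1,32); ℓ=4 even so k=3
a_0=16:  p_0=16·1+0=16,  q_0=16·0+1=1
…
a_2=15:  p_2=15·17+16=271,  q_2=15·1+1=16
a_3=1:  p_3=1·271+17=288,  q_3=1·16+1=17
fundamental: x₁=288, y₁=17  (since 82944 − 287·289 = 1)

288 17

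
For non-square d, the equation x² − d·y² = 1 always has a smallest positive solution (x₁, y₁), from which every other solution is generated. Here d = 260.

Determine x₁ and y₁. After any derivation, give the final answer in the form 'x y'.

d=260: √d = [16; 8,32] (ℓ=2, even), read p_1/q_1
i=0: a=16 ⇒ p=16, q=1
i=1: a=8 ⇒ p=129, q=8
fundamental: x₁=129, y₁=8  (since 16641 − 260·64 = 1)

129 8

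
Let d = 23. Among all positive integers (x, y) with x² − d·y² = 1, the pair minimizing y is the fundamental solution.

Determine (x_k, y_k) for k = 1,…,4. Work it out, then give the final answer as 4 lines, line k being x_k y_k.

d=23: √d = [4; 1,3,1,8] (ℓ=4, even), read p_3/q_3
a_0=4:  p_0=4·1+0=4,  q_0=4·0+1=1
…
a_2=3:  p_2=3·5+4=19,  q_2=3·1+1=4
a_3=1:  p_3=1·19+5=24,  q_3=1·4+1=5
fundamental: x₁=24, y₁=5  (since 576 − 23·25 = 1)
k=2:  x_2 = 24·24+23·5·5 = 1151,  y_2 = 24·5+5·24 = 240
k=3:  x_3 = 24·1151+23·5·240 = 55224,  y_3 = 24·240+5·1151 = 11515
k=4:  x_4 = 24·55224+23·5·11515 = 2649601,  y_4 = 24·11515+5·55224 = 552480

24 5
1151 240
55224 11515
2649601 552480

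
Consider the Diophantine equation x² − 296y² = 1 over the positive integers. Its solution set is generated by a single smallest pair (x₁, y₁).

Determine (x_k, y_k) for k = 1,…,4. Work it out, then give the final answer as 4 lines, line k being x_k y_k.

√296 = [17; 4,1,7,1,4,34, …], period ℓ=6 (even) → k=5
step 0: (17, 1)  from 17·(1,0) + (0,1)
…
step 2: (86, 5)  from 1·(69,4) + (17,1)
…
step 4: (757, 44)  from 1·(671,39) + (86,5)
step 5: (3699, 215)  from 4·(757,44) + (671,39)
(x₁, y₁) = (3699, 215);  3699² − 296·215² = 1 ✓
(x_2, y_2) = (3699·3699 + 296·215·215, 3699·215 + 215·3699) = (27365201, 1590570)
(x_3, y_3) = (3699·27365201 + 296·215·1590570, 3699·1590570 + 215·27365201) = (202447753299, 11767036645)
(x_4, y_4) = (3699·202447753299 + 296·215·11767036645, 3699·11767036645 + 215·202447753299) = (1497708451540801, 87052535509140)

3699 215
27365201 1590570
202447753299 11767036645
1497708451540801 87052535509140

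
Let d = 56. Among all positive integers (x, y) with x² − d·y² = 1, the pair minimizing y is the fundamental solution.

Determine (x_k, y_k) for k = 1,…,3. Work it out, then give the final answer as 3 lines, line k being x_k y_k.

15 2
449 60
13455 1798

d=56: √d = [7; 2,14] (ℓ=2, even), read p_1/q_1
i=0: a=7 ⇒ p=7, q=1
i=1: a=2 ⇒ p=15, q=2
(x₁, y₁) = (15, 2);  15² − 56·2² = 1 ✓
k=2:  x_2 = 15·15+56·2·2 = 449,  y_2 = 15·2+2·15 = 60
k=3:  x_3 = 15·449+56·2·60 = 13455,  y_3 = 15·60+2·449 = 1798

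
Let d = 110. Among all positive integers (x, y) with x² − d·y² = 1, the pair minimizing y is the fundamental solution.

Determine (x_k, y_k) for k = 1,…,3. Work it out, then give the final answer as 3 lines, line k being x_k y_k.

21 2
881 84
36981 3526

[10; 2,20] for √110; ℓ=2 ⇒ convergent index 1
a_0=10:  p_0=10·1+0=10,  q_0=10·0+1=1
a_1=2:  p_1=2·10+1=21,  q_1=2·1+0=2
→ (21, 2).  Check: 21²=441, 110·2²=440, difference 1.
(x_2, y_2) = (21·21 + 110·2·2, 21·2 + 2·21) = (881, 84)
(x_3, y_3) = (21·881 + 110·2·84, 21·84 + 2·881) = (36981, 3526)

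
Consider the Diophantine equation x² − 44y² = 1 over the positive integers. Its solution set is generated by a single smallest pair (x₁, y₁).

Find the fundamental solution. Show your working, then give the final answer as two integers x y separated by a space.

√44 = [6; 1,1,1,2,1,1,1,12, …], period ℓ=8 (even) → k=7
step 0: (6, 1)  from 6·(1,0) + (0,1)
…
step 2: (13, 2)  from 1·(7,1) + (6,1)
…
step 6: (126, 19)  from 1·(73,11) + (53,8)
step 7: (199, 30)  from 1·(126,19) + (73,11)
fundamental: x₁=199, y₁=30  (since 39601 − 44·900 = 1)

199 30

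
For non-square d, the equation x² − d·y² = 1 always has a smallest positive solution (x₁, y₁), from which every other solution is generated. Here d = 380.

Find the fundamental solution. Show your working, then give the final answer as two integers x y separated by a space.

d=380: √d = [19; 2,38] (ℓ=2, even), read p_1/q_1
k=0  a_k=19  p_k/q_k = 19/1
k=1  a_k=2  p_k/q_k = 39/2
(x₁, y₁) = (39, 2);  39² − 380·2² = 1 ✓

39 2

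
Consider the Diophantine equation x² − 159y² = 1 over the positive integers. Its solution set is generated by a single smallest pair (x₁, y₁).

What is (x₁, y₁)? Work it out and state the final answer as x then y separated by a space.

√159 = [12; 1,1,1,1,3,1,1,1,1,24, …], period ℓ=10 (even) → k=9
i=0: a=12 ⇒ p=12, q=1
…
i=2: a=1 ⇒ p=25, q=2
…
i=5: a=3 ⇒ p=227, q=18
i=6: a=1 ⇒ p=290, q=23
…
i=8: a=1 ⇒ p=807, q=64
i=9: a=1 ⇒ p=1324, q=105
→ (1324, 105).  Check: 1324²=1752976, 159·105²=1752975, difference 1.

1324 105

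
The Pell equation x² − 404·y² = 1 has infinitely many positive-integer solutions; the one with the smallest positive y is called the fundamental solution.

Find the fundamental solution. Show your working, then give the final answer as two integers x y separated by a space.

201 10

√404 = [20; 10,40, …], period ℓ=2 (even) → k=1
k=0  a_k=20  p_k/q_k = 20/1
k=1  a_k=10  p_k/q_k = 201/10
fundamental: x₁=201, y₁=10  (since 40401 − 404·100 = 1)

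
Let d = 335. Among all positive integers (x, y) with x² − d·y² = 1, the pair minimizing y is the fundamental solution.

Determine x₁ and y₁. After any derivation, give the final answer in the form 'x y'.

604 33

√335 → a₀=18, period (3,3,3,36); ℓ=4 even so k=3
k=0  a_k=18  p_k/q_k = 18/1
k=1  a_k=3  p_k/q_k = 55/3
k=2  a_k=3  p_k/q_k = 183/10
k=3  a_k=3  p_k/q_k = 604/33
fundamental: x₁=604, y₁=33  (since 364816 − 335·1089 = 1)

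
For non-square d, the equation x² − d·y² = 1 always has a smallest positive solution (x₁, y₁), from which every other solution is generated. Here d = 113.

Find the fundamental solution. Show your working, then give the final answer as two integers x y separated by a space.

d=113: √d = [10; 1,1,1,2,2,1,1,1,20] (ℓ=9, odd), read p_17/q_17
step 0: (10, 1)  from 10·(1,0) + (0,1)
step 1: (11, 1)  from 1·(10,1) + (1,0)
…
step 6: (287, 27)  from 1·(202,19) + (85,8)
…
step 10: (16785, 1579)  from 1·(16009,1506) + (776,73)
…
step 16: (758918, 71393)  from 1·(445435,41903) + (313483,29490)
step 17: (1204353, 113296)  from 1·(758918,71393) + (445435,41903)
→ (1204353, 113296).  Check: 1204353²=1450466148609, 113·113296²=1450466148608, difference 1.

1204353 113296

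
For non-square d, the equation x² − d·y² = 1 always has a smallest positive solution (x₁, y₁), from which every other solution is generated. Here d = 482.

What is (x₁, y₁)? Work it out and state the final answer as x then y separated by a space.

483 22

d=482: √d = [21; 1,20,1,42] (ℓ=4, even), read p_3/q_3
a_0=21:  p_0=21·1+0=21,  q_0=21·0+1=1
a_1=1:  p_1=1·21+1=22,  q_1=1·1+0=1
a_2=20:  p_2=20·22+21=461,  q_2=20·1+1=21
a_3=1:  p_3=1·461+22=483,  q_3=1·21+1=22
fundamental: x₁=483, y₁=22  (since 233289 − 482·484 = 1)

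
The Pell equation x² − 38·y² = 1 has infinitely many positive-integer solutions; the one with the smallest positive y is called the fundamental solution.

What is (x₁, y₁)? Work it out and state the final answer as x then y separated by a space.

37 6

[6; 6,12] for √38; ℓ=2 ⇒ convergent index 1
k=0  a_k=6  p_k/q_k = 6/1
k=1  a_k=6  p_k/q_k = 37/6
fundamental: x₁=37, y₁=6  (since 1369 − 38·36 = 1)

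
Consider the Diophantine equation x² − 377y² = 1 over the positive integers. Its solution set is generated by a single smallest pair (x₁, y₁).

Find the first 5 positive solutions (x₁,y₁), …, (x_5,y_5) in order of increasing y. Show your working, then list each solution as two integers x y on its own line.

233 12
108577 5592
50596649 2605860
23577929857 1214325168
10987264716713 565872922428

√377 = [19; 2,2,2,38, …], period ℓ=4 (even) → k=3
step 0: (19, 1)  from 19·(1,0) + (0,1)
…
step 2: (97, 5)  from 2·(39,2) + (19,1)
step 3: (233, 12)  from 2·(97,5) + (39,2)
→ (233, 12).  Check: 233²=54289, 377·12²=54288, difference 1.
(x_2, y_2) = (233·233 + 377·12·12, 233·12 + 12·233) = (108577, 5592)
(x_3, y_3) = (233·108577 + 377·12·5592, 233·5592 + 12·108577) = (50596649, 2605860)
(x_4, y_4) = (233·50596649 + 377·12·2605860, 233·2605860 + 12·50596649) = (23577929857, 1214325168)
(x_5, y_5) = (233·23577929857 + 377·12·1214325168, 233·1214325168 + 12·23577929857) = (10987264716713, 565872922428)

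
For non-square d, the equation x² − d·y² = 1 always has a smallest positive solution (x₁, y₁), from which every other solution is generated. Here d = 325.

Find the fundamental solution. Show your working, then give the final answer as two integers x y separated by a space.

[18; 36] for √325; ℓ=1 ⇒ convergent index 1
k=0  a_k=18  p_k/q_k = 18/1
k=1  a_k=36  p_k/q_k = 649/36
fundamental: x₁=649, y₁=36  (since 421201 − 325·1296 = 1)

649 36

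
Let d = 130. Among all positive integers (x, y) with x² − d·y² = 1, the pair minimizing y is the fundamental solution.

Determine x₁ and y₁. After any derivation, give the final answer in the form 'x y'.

6499 570

[11; 2,2,22] for √130; ℓ=3 ⇒ convergent index 5
k=0  a_k=11  p_k/q_k = 11/1
k=1  a_k=2  p_k/q_k = 23/2
k=2  a_k=2  p_k/q_k = 57/5
…
k=4  a_k=2  p_k/q_k = 2611/229
k=5  a_k=2  p_k/q_k = 6499/570
(x₁, y₁) = (6499, 570);  6499² − 130·570² = 1 ✓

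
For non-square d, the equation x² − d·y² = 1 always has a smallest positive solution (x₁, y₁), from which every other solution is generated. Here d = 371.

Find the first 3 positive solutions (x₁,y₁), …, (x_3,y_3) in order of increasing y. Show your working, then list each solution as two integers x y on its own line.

[19; 3,1,4,1,3,38] for √371; ℓ=6 ⇒ convergent index 5
i=0: a=19 ⇒ p=19, q=1
i=1: a=3 ⇒ p=58, q=3
i=2: a=1 ⇒ p=77, q=4
…
i=4: a=1 ⇒ p=443, q=23
i=5: a=3 ⇒ p=1695, q=88
(x₁, y₁) = (1695, 88);  1695² − 371·88² = 1 ✓
(1695+88√371)^2 = 5746049 + 298320√371
(1695+88√371)^3 = 19479104415 + 1011304712√371

1695 88
5746049 298320
19479104415 1011304712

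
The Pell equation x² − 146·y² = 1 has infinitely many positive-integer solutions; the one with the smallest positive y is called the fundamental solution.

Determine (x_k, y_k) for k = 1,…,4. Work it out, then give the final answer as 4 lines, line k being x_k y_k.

d=146: √d = [12; 12,24] (ℓ=2, even), read p_1/q_1
i=0: a=12 ⇒ p=12, q=1
i=1: a=12 ⇒ p=145, q=12
→ (145, 12).  Check: 145²=21025, 146·12²=21024, difference 1.
n=2: (145,12)∘(145,12) = (145·145+146·12·12, 145·12+12·145) = (42049,3480)
n=3: (42049,3480)∘(145,12) = (145·42049+146·12·3480, 145·3480+12·42049) = (12194065,1009188)
n=4: (12194065,1009188)∘(145,12) = (145·12194065+146·12·1009188, 145·1009188+12·12194065) = (3536236801,292661040)

145 12
42049 3480
12194065 1009188
3536236801 292661040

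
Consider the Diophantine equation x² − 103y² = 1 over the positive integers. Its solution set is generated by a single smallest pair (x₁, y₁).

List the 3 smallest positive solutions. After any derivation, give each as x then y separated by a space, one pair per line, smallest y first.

227528 22419
103537981567 10201900464
47115579739725224 4642436017523565

√103 = [10; 6,1,2,1,1,9,1,1,2,1,6,20, …], period ℓ=12 (even) → k=11
i=0: a=10 ⇒ p=10, q=1
i=1: a=6 ⇒ p=61, q=6
i=2: a=1 ⇒ p=71, q=7
i=3: a=2 ⇒ p=203, q=20
…
i=6: a=9 ⇒ p=4567, q=450
i=7: a=1 ⇒ p=5044, q=497
i=8: a=1 ⇒ p=9611, q=947
i=9: a=2 ⇒ p=24266, q=2391
i=10: a=1 ⇒ p=33877, q=3338
i=11: a=6 ⇒ p=227528, q=22419
(x₁, y₁) = (227528, 22419);  227528² − 103·22419² = 1 ✓
n=2: (227528,22419)∘(227528,22419) = (227528·227528+103·22419·22419, 227528·22419+22419·227528) = (103537981567,10201900464)
n=3: (103537981567,10201900464)∘(227528,22419) = (227528·103537981567+103·22419·10201900464, 227528·10201900464+22419·103537981567) = (47115579739725224,4642436017523565)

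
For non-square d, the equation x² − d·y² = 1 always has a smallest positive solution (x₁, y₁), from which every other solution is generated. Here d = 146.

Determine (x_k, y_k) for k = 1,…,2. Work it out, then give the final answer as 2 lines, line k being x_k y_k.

145 12
42049 3480

d=146: √d = [12; 12,24] (ℓ=2, even), read p_1/q_1
a_0=12:  p_0=12·1+0=12,  q_0=12·0+1=1
a_1=12:  p_1=12·12+1=145,  q_1=12·1+0=12
fundamental: x₁=145, y₁=12  (since 21025 − 146·144 = 1)
n=2: (145,12)∘(145,12) = (145·145+146·12·12, 145·12+12·145) = (42049,3480)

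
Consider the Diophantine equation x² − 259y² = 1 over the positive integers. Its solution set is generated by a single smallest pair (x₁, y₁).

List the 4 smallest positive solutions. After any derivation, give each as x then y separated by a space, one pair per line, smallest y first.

847225 52644
1435580401249 89202625800
2432519210895520825 151149389286757356
4121782176900479681520001 256115082676856799248400

[16; 10,1,2,3,4,3,2,1,10,32] for √259; ℓ=10 ⇒ convergent index 9
a_0=16:  p_0=16·1+0=16,  q_0=16·0+1=1
a_1=10:  p_1=10·16+1=161,  q_1=10·1+0=10
…
a_4=3:  p_4=3·515+177=1722,  q_4=3·32+11=107
…
a_8=1:  p_8=1·55265+23931=79196,  q_8=1·3434+1487=4921
a_9=10:  p_9=10·79196+55265=847225,  q_9=10·4921+3434=52644
fundamental: x₁=847225, y₁=52644  (since 717790200625 − 259·2771390736 = 1)
k=2:  x_2 = 847225·847225+259·52644·52644 = 1435580401249,  y_2 = 847225·52644+52644·847225 = 89202625800
k=3:  x_3 = 847225·1435580401249+259·52644·89202625800 = 2432519210895520825,  y_3 = 847225·89202625800+52644·1435580401249 = 151149389286757356
k=4:  x_4 = 847225·2432519210895520825+259·52644·151149389286757356 = 4121782176900479681520001,  y_4 = 847225·151149389286757356+52644·2432519210895520825 = 256115082676856799248400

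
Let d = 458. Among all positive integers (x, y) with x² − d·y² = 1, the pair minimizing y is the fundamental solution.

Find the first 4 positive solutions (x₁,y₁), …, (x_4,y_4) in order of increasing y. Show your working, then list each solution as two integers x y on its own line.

22899 1070
1048728401 49003860
48029663286099 2244278779210
2199662518128033601 102783479481255720

d=458: √d = [21; 2,2,42] (ℓ=3, odd), read p_5/q_5
a_0=21:  p_0=21·1+0=21,  q_0=21·0+1=1
a_1=2:  p_1=2·21+1=43,  q_1=2·1+0=2
…
a_3=42:  p_3=42·107+43=4537,  q_3=42·5+2=212
a_4=2:  p_4=2·4537+107=9181,  q_4=2·212+5=429
a_5=2:  p_5=2·9181+4537=22899,  q_5=2·429+212=1070
→ (22899, 1070).  Check: 22899²=524364201, 458·1070²=524364200, difference 1.
(x_2, y_2) = (22899·22899 + 458·1070·1070, 22899·1070 + 1070·22899) = (1048728401, 49003860)
(x_3, y_3) = (22899·1048728401 + 458·1070·49003860, 22899·49003860 + 1070·1048728401) = (48029663286099, 2244278779210)
(x_4, y_4) = (22899·48029663286099 + 458·1070·2244278779210, 22899·2244278779210 + 1070·48029663286099) = (2199662518128033601, 102783479481255720)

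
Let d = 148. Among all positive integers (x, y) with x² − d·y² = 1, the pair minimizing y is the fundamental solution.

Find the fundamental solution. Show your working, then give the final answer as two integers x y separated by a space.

√148 → a₀=12, period (6,24); ℓ=2 even so k=1
a_0=12:  p_0=12·1+0=12,  q_0=12·0+1=1
a_1=6:  p_1=6·12+1=73,  q_1=6·1+0=6
→ (73, 6).  Check: 73²=5329, 148·6²=5328, difference 1.

73 6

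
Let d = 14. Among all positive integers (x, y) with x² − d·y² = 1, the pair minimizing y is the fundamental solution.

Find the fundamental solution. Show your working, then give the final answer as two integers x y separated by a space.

15 4

d=14: √d = [3; 1,2,1,6] (ℓ=4, even), read p_3/q_3
k=0  a_k=3  p_k/q_k = 3/1
…
k=2  a_k=2  p_k/q_k = 11/3
k=3  a_k=1  p_k/q_k = 15/4
→ (15, 4).  Check: 15²=225, 14·4²=224, difference 1.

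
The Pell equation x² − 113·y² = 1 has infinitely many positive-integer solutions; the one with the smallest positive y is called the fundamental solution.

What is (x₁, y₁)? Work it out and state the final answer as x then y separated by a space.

1204353 113296

√113 → a₀=10, period (1,1,1,2,2,1,1,1,20); ℓ=9 odd so k=17
i=0: a=10 ⇒ p=10, q=1
i=1: a=1 ⇒ p=11, q=1
…
i=4: a=2 ⇒ p=85, q=8
i=5: a=2 ⇒ p=202, q=19
…
i=7: a=1 ⇒ p=489, q=46
i=8: a=1 ⇒ p=776, q=73
i=9: a=20 ⇒ p=16009, q=1506
i=10: a=1 ⇒ p=16785, q=1579
…
i=12: a=1 ⇒ p=49579, q=4664
i=13: a=2 ⇒ p=131952, q=12413
i=14: a=2 ⇒ p=313483, q=29490
…
i=16: a=1 ⇒ p=758918, q=71393
i=17: a=1 ⇒ p=1204353, q=113296
(x₁, y₁) = (1204353, 113296);  1204353² − 113·113296² = 1 ✓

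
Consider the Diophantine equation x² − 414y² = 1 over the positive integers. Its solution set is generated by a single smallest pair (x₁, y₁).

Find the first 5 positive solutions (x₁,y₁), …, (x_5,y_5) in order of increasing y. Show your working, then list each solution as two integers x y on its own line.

√414 = [20; 2,1,7,2,7,1,2,40, …], period ℓ=8 (even) → k=7
i=0: a=20 ⇒ p=20, q=1
…
i=4: a=2 ⇒ p=997, q=49
…
i=6: a=1 ⇒ p=8444, q=415
i=7: a=2 ⇒ p=24335, q=1196
(x₁, y₁) = (24335, 1196);  24335² − 414·1196² = 1 ✓
n=2: (24335,1196)∘(24335,1196) = (24335·24335+414·1196·1196, 24335·1196+1196·24335) = (1184384449,58209320)
n=3: (1184384449,58209320)∘(24335,1196) = (24335·1184384449+414·1196·58209320, 24335·58209320+1196·1184384449) = (57643991108495,2833047603204)
n=4: (57643991108495,2833047603204)∘(24335,1196) = (24335·57643991108495+414·1196·2833047603204, 24335·2833047603204+1196·57643991108495) = (2805533046066067201,137884426789729360)
n=5: (2805533046066067201,137884426789729360)∘(24335,1196) = (24335·2805533046066067201+414·1196·137884426789729360, 24335·137884426789729360+1196·2805533046066067201) = (136545293294391499564175,6710835049023080347996)

24335 1196
1184384449 58209320
57643991108495 2833047603204
2805533046066067201 137884426789729360
136545293294391499564175 6710835049023080347996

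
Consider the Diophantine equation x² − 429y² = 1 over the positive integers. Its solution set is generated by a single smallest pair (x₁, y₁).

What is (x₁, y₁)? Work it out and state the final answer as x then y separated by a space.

1524095 73584

√429 = [20; 1,2,2,9,1,12,1,9,2,2,1,40, …], period ℓ=12 (even) → k=11
a_0=20:  p_0=20·1+0=20,  q_0=20·0+1=1
a_1=1:  p_1=1·20+1=21,  q_1=1·1+0=1
a_2=2:  p_2=2·21+20=62,  q_2=2·1+1=3
a_3=2:  p_3=2·62+21=145,  q_3=2·3+1=7
a_4=9:  p_4=9·145+62=1367,  q_4=9·7+3=66
…
a_6=12:  p_6=12·1512+1367=19511,  q_6=12·73+66=942
a_7=1:  p_7=1·19511+1512=21023,  q_7=1·942+73=1015
a_8=9:  p_8=9·21023+19511=208718,  q_8=9·1015+942=10077
…
a_10=2:  p_10=2·438459+208718=1085636,  q_10=2·21169+10077=52415
a_11=1:  p_11=1·1085636+438459=1524095,  q_11=1·52415+21169=73584
(x₁, y₁) = (1524095, 73584);  1524095² − 429·73584² = 1 ✓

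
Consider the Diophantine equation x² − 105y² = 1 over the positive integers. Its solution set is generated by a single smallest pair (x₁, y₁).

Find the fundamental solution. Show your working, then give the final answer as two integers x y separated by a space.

[10; 4,20] for √105; ℓ=2 ⇒ convergent index 1
k=0  a_k=10  p_k/q_k = 10/1
k=1  a_k=4  p_k/q_k = 41/4
(x₁, y₁) = (41, 4);  41² − 105·4² = 1 ✓

41 4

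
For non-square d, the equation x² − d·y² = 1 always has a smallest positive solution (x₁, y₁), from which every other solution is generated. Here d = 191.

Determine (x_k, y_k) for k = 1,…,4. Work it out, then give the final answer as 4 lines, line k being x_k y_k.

8994000 650783
161784071999999 11706284604000
2910171887135973018000 210572647456751349217
52348171905801720863712000001 3787780782452031563430792000

d=191: √d = [13; 1,4,1,1,3,…,4,1,26] (ℓ=16, even), read p_15/q_15
i=0: a=13 ⇒ p=13, q=1
…
i=3: a=1 ⇒ p=83, q=6
…
i=6: a=2 ⇒ p=1230, q=89
i=7: a=2 ⇒ p=2999, q=217
i=8: a=13 ⇒ p=40217, q=2910
i=9: a=2 ⇒ p=83433, q=6037
i=10: a=2 ⇒ p=207083, q=14984
i=11: a=3 ⇒ p=704682, q=50989
…
i=13: a=1 ⇒ p=1616447, q=116962
i=14: a=4 ⇒ p=7377553, q=533821
i=15: a=1 ⇒ p=8994000, q=650783
→ (8994000, 650783).  Check: 8994000²=80892036000000, 191·650783²=80892035999999, difference 1.
(x_2, y_2) = (8994000·8994000 + 191·650783·650783, 8994000·650783 + 650783·8994000) = (161784071999999, 11706284604000)
(x_3, y_3) = (8994000·161784071999999 + 191·650783·11706284604000, 8994000·11706284604000 + 650783·161784071999999) = (2910171887135973018000, 210572647456751349217)
(x_4, y_4) = (8994000·2910171887135973018000 + 191·650783·210572647456751349217, 8994000·210572647456751349217 + 650783·2910171887135973018000) = (52348171905801720863712000001, 3787780782452031563430792000)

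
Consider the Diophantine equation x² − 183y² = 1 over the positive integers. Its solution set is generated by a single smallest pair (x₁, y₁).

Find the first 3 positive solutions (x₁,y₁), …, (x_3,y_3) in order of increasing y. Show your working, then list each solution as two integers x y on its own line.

d=183: √d = [13; 1,1,8,1,1,26] (ℓ=6, even), read p_5/q_5
i=0: a=13 ⇒ p=13, q=1
i=1: a=1 ⇒ p=14, q=1
…
i=4: a=1 ⇒ p=257, q=19
i=5: a=1 ⇒ p=487, q=36
fundamental: x₁=487, y₁=36  (since 237169 − 183·1296 = 1)
k=2:  x_2 = 487·487+183·36·36 = 474337,  y_2 = 487·36+36·487 = 35064
k=3:  x_3 = 487·474337+183·36·35064 = 462003751,  y_3 = 487·35064+36·474337 = 34152300

487 36
474337 35064
462003751 34152300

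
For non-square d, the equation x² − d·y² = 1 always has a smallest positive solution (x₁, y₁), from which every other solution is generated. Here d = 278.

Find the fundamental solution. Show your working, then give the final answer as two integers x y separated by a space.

d=278: √d = [16; 1,2,16,2,1,32] (ℓ=6, even), read p_5/q_5
step 0: (16, 1)  from 16·(1,0) + (0,1)
…
step 2: (50, 3)  from 2·(17,1) + (16,1)
…
step 4: (1684, 101)  from 2·(817,49) + (50,3)
step 5: (2501, 150)  from 1·(1684,101) + (817,49)
fundamental: x₁=2501, y₁=150  (since 6255001 − 278·22500 = 1)

2501 150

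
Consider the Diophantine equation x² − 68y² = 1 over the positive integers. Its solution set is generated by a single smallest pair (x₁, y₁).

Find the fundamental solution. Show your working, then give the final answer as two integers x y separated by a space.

[8; 4,16] for √68; ℓ=2 ⇒ convergent index 1
a_0=8:  p_0=8·1+0=8,  q_0=8·0+1=1
a_1=4:  p_1=4·8+1=33,  q_1=4·1+0=4
(x₁, y₁) = (33, 4);  33² − 68·4² = 1 ✓

33 4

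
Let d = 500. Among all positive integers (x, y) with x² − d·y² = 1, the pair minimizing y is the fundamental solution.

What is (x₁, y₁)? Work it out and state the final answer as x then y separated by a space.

√500 = [22; 2,1,3,2,1,…,1,2,44, …], period ℓ=14 (even) → k=13
a_0=22:  p_0=22·1+0=22,  q_0=22·0+1=1
a_1=2:  p_1=2·22+1=45,  q_1=2·1+0=2
…
a_9=1:  p_9=1·15809+14445=30254,  q_9=1·707+646=1353
a_10=2:  p_10=2·30254+15809=76317,  q_10=2·1353+707=3413
…
a_12=1:  p_12=1·259205+76317=335522,  q_12=1·11592+3413=15005
a_13=2:  p_13=2·335522+259205=930249,  q_13=2·15005+11592=41602
→ (930249, 41602).  Check: 930249²=865363202001, 500·41602²=865363202000, difference 1.

930249 41602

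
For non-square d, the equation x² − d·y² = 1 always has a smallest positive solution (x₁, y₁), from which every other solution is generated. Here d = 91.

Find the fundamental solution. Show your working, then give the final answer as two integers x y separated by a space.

d=91: √d = [9; 1,1,5,1,5,1,1,18] (ℓ=8, even), read p_7/q_7
a_0=9:  p_0=9·1+0=9,  q_0=9·0+1=1
a_1=1:  p_1=1·9+1=10,  q_1=1·1+0=1
a_2=1:  p_2=1·10+9=19,  q_2=1·1+1=2
a_3=5:  p_3=5·19+10=105,  q_3=5·2+1=11
a_4=1:  p_4=1·105+19=124,  q_4=1·11+2=13
…
a_6=1:  p_6=1·725+124=849,  q_6=1·76+13=89
a_7=1:  p_7=1·849+725=1574,  q_7=1·89+76=165
fundamental: x₁=1574, y₁=165  (since 2477476 − 91·27225 = 1)

1574 165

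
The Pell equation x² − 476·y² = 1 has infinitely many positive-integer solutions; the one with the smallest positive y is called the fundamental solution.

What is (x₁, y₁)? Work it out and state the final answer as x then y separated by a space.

28799 1320

√476 = [21; 1,4,2,10,2,4,1,42, …], period ℓ=8 (even) → k=7
i=0: a=21 ⇒ p=21, q=1
i=1: a=1 ⇒ p=22, q=1
i=2: a=4 ⇒ p=109, q=5
…
i=4: a=10 ⇒ p=2509, q=115
i=5: a=2 ⇒ p=5258, q=241
i=6: a=4 ⇒ p=23541, q=1079
i=7: a=1 ⇒ p=28799, q=1320
fundamental: x₁=28799, y₁=1320  (since 829382401 − 476·1742400 = 1)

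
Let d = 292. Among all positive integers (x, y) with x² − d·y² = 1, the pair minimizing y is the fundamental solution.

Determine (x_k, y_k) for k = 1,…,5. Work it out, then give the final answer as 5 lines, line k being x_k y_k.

2281249 133500
10408194000001 609093483000
47487364308614281249 2778987798000400500
216661004683313632776000001 12679126270400622186966000
988515400545561595548925838281249 57848488250447518938990000667500

d=292: √d = [17; 11,2,1,3,8,3,1,2,11,34] (ℓ=10, even), read p_9/q_9
step 0: (17, 1)  from 17·(1,0) + (0,1)
…
step 2: (393, 23)  from 2·(188,11) + (17,1)
…
step 4: (2136, 125)  from 3·(581,34) + (393,23)
step 5: (17669, 1034)  from 8·(2136,125) + (581,34)
step 6: (55143, 3227)  from 3·(17669,1034) + (2136,125)
step 7: (72812, 4261)  from 1·(55143,3227) + (17669,1034)
step 8: (200767, 11749)  from 2·(72812,4261) + (55143,3227)
step 9: (2281249, 133500)  from 11·(200767,11749) + (72812,4261)
fundamental: x₁=2281249, y₁=133500  (since 5204097000001 − 292·17822250000 = 1)
(x_2, y_2) = (2281249·2281249 + 292·133500·133500, 2281249·133500 + 133500·2281249) = (10408194000001, 609093483000)
(x_3, y_3) = (2281249·10408194000001 + 292·133500·609093483000, 2281249·609093483000 + 133500·10408194000001) = (47487364308614281249, 2778987798000400500)
(x_4, y_4) = (2281249·47487364308614281249 + 292·133500·2778987798000400500, 2281249·2778987798000400500 + 133500·47487364308614281249) = (216661004683313632776000001, 12679126270400622186966000)
(x_5, y_5) = (2281249·216661004683313632776000001 + 292·133500·12679126270400622186966000, 2281249·12679126270400622186966000 + 133500·216661004683313632776000001) = (988515400545561595548925838281249, 57848488250447518938990000667500)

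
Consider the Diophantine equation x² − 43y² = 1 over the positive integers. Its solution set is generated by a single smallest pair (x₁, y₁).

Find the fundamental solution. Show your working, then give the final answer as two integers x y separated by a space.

√43 = [6; 1,1,3,1,5,1,3,1,1,12, …], period ℓ=10 (even) → k=9
k=0  a_k=6  p_k/q_k = 6/1
…
k=6  a_k=1  p_k/q_k = 400/61
…
k=8  a_k=1  p_k/q_k = 1941/296
k=9  a_k=1  p_k/q_k = 3482/531
fundamental: x₁=3482, y₁=531  (since 12124324 − 43·281961 = 1)

3482 531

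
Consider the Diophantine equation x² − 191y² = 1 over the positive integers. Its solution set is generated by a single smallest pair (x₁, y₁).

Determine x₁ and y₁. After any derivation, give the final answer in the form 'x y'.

8994000 650783

d=191: √d = [13; 1,4,1,1,3,…,4,1,26] (ℓ=16, even), read p_15/q_15
k=0  a_k=13  p_k/q_k = 13/1
…
k=3  a_k=1  p_k/q_k = 83/6
…
k=6  a_k=2  p_k/q_k = 1230/89
k=7  a_k=2  p_k/q_k = 2999/217
…
k=10  a_k=2  p_k/q_k = 207083/14984
…
k=13  a_k=1  p_k/q_k = 1616447/116962
k=14  a_k=4  p_k/q_k = 7377553/533821
k=15  a_k=1  p_k/q_k = 8994000/650783
(x₁, y₁) = (8994000, 650783);  8994000² − 191·650783² = 1 ✓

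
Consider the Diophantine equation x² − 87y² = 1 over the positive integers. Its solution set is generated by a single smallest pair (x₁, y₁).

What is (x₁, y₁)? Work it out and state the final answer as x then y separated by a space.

28 3

√87 → a₀=9, period (3,18); ℓ=2 even so k=1
a_0=9:  p_0=9·1+0=9,  q_0=9·0+1=1
a_1=3:  p_1=3·9+1=28,  q_1=3·1+0=3
(x₁, y₁) = (28, 3);  28² − 87·3² = 1 ✓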